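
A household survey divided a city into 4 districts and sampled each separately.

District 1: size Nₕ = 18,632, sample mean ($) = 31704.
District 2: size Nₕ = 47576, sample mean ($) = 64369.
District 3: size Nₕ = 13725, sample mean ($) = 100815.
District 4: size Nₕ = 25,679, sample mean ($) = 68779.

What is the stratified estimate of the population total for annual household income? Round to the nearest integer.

6802990288

Estimate total by summing Nₕ·x̄ₕ over strata.
18632·31704 + 47576·64369 + 13725·100815 + 25679·68779 = 590708928 + 3062419544 + 1383685875 + 1766175941 = 6802990288.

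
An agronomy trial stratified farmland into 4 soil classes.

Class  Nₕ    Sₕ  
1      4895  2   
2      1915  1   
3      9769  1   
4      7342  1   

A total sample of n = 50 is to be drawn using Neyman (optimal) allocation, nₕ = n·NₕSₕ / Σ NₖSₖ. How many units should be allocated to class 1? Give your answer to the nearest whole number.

1: NₕSₕ = 4895·2 = 9790
2: NₕSₕ = 1915·1 = 1915
3: NₕSₕ = 9769·1 = 9769
4: NₕSₕ = 7342·1 = 7342
Σ NₕSₕ = 28816.
n_1 = 50·9790/28816 = 16.987... → 17.

17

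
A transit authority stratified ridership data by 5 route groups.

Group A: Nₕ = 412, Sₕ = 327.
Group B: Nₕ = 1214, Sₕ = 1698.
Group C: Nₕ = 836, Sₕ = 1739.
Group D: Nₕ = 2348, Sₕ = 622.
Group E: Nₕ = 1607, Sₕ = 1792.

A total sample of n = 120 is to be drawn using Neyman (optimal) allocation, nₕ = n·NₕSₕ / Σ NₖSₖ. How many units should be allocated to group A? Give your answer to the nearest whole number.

Σ NₕSₕ = 412·327 + 1214·1698 + 836·1739 + 2348·622 + 1607·1792 = 7990100.
Share for A: 134724/7990100 = 0.01686.
n_A = 120 × 0.01686 = 2.023... → 2.

2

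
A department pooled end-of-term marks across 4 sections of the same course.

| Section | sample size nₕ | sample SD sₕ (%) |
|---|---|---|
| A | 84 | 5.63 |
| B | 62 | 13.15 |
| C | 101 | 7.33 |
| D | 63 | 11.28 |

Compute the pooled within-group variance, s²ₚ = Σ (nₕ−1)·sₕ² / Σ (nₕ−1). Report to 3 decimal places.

86.408

Degrees of freedom: 83 + 61 + 100 + 62 = 306.
Σ(nₕ−1)sₕ² = 83·31.6969 + 61·172.9225 + 100·53.7289 + 62·127.2384 = 26440.786.
s²ₚ = 26440.786 / 306 = 86.40780... → 86.408.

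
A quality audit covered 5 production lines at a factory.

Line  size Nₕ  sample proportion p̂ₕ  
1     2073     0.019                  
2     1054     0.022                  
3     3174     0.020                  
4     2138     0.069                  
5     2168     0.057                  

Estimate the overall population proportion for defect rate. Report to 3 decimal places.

N = 2073 + 1054 + 3174 + 2138 + 2168 = 10607.
Overall proportion = Σ (Nₕ/N)·p̂ₕ.
Σ Nₕp̂ₕ = 39.387 + 23.188 + 63.48 + 147.522 + 123.576 = 397.153.
397.153 / 10607 = 0.03744... → 0.037.

0.037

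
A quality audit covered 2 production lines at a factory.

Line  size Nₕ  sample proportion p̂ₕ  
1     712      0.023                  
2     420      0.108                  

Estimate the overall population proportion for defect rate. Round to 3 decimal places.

0.055

N = 712 + 420 = 1132.
Overall proportion = Σ (Nₕ/N)·p̂ₕ.
Σ Nₕp̂ₕ = 16.376 + 45.36 = 61.736.
61.736 / 1132 = 0.05454... → 0.055.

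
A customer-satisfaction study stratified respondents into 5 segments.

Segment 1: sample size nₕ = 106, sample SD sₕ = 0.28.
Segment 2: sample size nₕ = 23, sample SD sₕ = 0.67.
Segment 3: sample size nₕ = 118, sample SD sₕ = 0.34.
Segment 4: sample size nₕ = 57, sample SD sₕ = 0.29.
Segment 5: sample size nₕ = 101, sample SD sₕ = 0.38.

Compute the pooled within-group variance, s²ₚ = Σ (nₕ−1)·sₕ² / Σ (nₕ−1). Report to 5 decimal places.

0.12696

1: (106−1)·0.28² = 105·0.0784 = 8.232
2: (23−1)·0.67² = 22·0.4489 = 9.8758
3: (118−1)·0.34² = 117·0.1156 = 13.5252
4: (57−1)·0.29² = 56·0.0841 = 4.7096
5: (101−1)·0.38² = 100·0.1444 = 14.44
Numerator = 50.7826; denominator = Σ(nₕ−1) = 400.
s²ₚ = 50.7826/400 = 0.1269565 → 0.12696.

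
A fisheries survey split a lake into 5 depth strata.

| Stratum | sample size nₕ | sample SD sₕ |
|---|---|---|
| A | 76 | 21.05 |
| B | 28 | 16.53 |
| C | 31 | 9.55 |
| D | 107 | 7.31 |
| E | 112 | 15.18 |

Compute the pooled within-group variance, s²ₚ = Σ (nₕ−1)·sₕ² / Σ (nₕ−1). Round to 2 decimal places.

213.72

A: (76−1)·21.05² = 75·443.1025 = 33232.6875
B: (28−1)·16.53² = 27·273.2409 = 7377.5043
C: (31−1)·9.55² = 30·91.2025 = 2736.075
D: (107−1)·7.31² = 106·53.4361 = 5664.2266
E: (112−1)·15.18² = 111·230.4324 = 25577.9964
Numerator = 74588.4898; denominator = Σ(nₕ−1) = 349.
s²ₚ = 74588.4898/349 = 213.7206... → 213.72.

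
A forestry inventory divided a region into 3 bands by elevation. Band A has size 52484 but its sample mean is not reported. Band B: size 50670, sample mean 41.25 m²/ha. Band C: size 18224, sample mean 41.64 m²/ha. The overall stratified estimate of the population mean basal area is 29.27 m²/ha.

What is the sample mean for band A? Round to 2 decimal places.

N = 52484 + 50670 + 18224 = 121378.
Overall total = μ·N = 29.27·121378 = 3552734.06.
Subtract the known strata: 50670·41.25 + 18224·41.64 = 2848984.86.
Remaining total for band A: 3552734.06 − 2848984.86 = 703749.2.
Divide by its size: 703749.2 / 52484 = 13.4088... → 13.41.

13.41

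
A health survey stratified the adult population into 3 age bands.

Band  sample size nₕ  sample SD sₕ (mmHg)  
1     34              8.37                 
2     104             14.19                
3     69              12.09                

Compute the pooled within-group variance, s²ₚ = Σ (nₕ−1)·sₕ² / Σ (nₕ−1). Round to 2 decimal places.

1: (34−1)·8.37² = 33·70.0569 = 2311.8777
2: (104−1)·14.19² = 103·201.3561 = 20739.6783
3: (69−1)·12.09² = 68·146.1681 = 9939.4308
Numerator = 32990.9868; denominator = Σ(nₕ−1) = 204.
s²ₚ = 32990.9868/204 = 161.7205... → 161.72.

161.72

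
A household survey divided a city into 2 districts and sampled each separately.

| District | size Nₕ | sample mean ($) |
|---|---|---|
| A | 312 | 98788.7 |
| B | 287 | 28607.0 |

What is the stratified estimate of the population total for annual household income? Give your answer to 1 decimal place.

39032283.4

Estimate total by summing Nₕ·x̄ₕ over strata.
312·98788.7 + 287·28607.0 = 30822074.4 + 8210209 = 39032283.4.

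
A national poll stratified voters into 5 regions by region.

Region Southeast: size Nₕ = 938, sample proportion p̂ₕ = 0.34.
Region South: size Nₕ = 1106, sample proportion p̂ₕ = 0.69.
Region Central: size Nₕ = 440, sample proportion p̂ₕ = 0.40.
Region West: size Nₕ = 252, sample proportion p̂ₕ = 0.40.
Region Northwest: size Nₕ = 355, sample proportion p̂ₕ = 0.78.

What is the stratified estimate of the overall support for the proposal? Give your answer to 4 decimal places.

0.5292

N = 938 + 1106 + 440 + 252 + 355 = 3091.
Overall proportion = Σ (Nₕ/N)·p̂ₕ.
Σ Nₕp̂ₕ = 318.92 + 763.14 + 176 + 100.8 + 276.9 = 1635.76.
1635.76 / 3091 = 0.529201... → 0.5292.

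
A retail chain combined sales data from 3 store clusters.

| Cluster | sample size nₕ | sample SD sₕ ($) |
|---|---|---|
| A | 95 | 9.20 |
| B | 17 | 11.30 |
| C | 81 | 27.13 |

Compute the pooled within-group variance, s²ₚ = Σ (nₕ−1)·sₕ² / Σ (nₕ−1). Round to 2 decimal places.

362.54

Degrees of freedom: 94 + 16 + 80 = 190.
Σ(nₕ−1)sₕ² = 94·84.64 + 16·127.69 + 80·736.0369 = 68882.152.
s²ₚ = 68882.152 / 190 = 362.5376... → 362.54.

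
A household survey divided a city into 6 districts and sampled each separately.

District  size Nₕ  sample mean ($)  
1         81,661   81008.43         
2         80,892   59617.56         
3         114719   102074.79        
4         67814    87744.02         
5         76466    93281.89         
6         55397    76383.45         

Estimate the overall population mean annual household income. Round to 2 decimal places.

84835.72

x̄_st = (Σ Nₕx̄ₕ) / (Σ Nₕ) = (81661·81008.43 + 80892·59617.56 + 114719·102074.79 + 67814·87744.02 + 76466·93281.89 + 55397·76383.45) / 476949
= 40462310852.43 / 476949 = 84835.7180... → 84835.72.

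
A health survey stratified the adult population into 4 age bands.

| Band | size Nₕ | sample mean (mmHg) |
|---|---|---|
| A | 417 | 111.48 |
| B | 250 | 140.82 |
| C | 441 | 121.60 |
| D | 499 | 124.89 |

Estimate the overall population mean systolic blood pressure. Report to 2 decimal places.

N = 417 + 250 + 441 + 499 = 1607.
Overall mean = Σ (Nₕ/N)·x̄ₕ — weight by population share, not a simple average.
Σ Nₕx̄ₕ = 417·111.48 + 250·140.82 + 441·121.60 + 499·124.89 = 46487.16 + 35205 + 53625.6 + 62320.11 = 197637.87.
Divide by N: 197637.87 / 1607 = 122.9856... → 122.99.

122.99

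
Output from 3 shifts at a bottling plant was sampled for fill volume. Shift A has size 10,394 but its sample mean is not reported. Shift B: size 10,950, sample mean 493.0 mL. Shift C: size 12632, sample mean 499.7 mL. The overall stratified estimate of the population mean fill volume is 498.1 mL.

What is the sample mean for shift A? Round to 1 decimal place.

Σ Nₕx̄ₕ = N·μ, so 10394·x̄_A = 33976·498.1 − (10950·493.0 + 12632·499.7).
= 16923445.6 − 11710560.4 = 5212885.2.
x̄_A = 5212885.2 / 10394 = 501.528... → 501.5.

501.5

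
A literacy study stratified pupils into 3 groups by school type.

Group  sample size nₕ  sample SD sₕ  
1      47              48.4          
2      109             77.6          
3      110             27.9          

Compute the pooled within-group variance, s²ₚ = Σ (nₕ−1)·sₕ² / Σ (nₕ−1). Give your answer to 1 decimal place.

3205.2

Degrees of freedom: 46 + 108 + 109 = 263.
Σ(nₕ−1)sₕ² = 46·2342.56 + 108·6021.76 + 109·778.41 = 842954.53.
s²ₚ = 842954.53 / 263 = 3205.150... → 3205.2.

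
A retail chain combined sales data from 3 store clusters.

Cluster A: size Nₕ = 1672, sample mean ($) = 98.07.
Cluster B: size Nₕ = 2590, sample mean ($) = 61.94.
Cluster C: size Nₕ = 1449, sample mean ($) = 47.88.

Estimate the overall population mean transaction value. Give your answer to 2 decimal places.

68.95

N = 1672 + 2590 + 1449 = 5711.
Weight each subgroup mean by Nₕ/N and sum.
Σ Nₕx̄ₕ = 1672·98.07 + 2590·61.94 + 1449·47.88 = 163973.04 + 160424.6 + 69378.12 = 393775.76.
Divide by N: 393775.76 / 5711 = 68.9504... → 68.95.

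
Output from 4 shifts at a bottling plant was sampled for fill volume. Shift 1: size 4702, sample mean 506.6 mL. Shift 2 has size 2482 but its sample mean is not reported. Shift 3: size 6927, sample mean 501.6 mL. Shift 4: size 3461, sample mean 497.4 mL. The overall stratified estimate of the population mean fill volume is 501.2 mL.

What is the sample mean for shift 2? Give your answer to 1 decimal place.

495.2

N = 4702 + 2482 + 6927 + 3461 = 17572.
Overall total = μ·N = 501.2·17572 = 8807086.4.
Subtract the known strata: 4702·506.6 + 6927·501.6 + 3461·497.4 = 7578117.8.
Remaining total for shift 2: 8807086.4 − 7578117.8 = 1228968.6.
Divide by its size: 1228968.6 / 2482 = 495.153... → 495.2.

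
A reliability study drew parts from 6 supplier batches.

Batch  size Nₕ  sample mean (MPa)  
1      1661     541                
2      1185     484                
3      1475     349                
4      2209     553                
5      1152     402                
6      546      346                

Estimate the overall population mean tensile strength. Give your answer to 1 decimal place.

469.2

x̄_st = (Σ Nₕx̄ₕ) / (Σ Nₕ) = (1661·541 + 1185·484 + 1475·349 + 2209·553 + 1152·402 + 546·346) / 8228
= 3860513 / 8228 = 469.192... → 469.2.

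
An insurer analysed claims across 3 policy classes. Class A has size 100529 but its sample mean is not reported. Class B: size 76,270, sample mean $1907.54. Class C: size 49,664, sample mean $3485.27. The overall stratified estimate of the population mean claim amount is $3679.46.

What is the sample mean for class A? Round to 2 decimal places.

5119.73

Σ Nₕx̄ₕ = N·μ, so 100529·x̄_A = 226463·3679.46 − (76270·1907.54 + 49664·3485.27).
= 833261549.98 − 318580525.08 = 514681024.9.
x̄_A = 514681024.9 / 100529 = 5119.7269... → 5119.73.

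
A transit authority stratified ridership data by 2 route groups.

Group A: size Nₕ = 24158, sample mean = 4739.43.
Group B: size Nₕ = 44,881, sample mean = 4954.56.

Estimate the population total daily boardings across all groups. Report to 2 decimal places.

Estimate total by summing Nₕ·x̄ₕ over strata.
24158·4739.43 + 44881·4954.56 = 114495149.94 + 222365607.36 = 336860757.30.

336860757.30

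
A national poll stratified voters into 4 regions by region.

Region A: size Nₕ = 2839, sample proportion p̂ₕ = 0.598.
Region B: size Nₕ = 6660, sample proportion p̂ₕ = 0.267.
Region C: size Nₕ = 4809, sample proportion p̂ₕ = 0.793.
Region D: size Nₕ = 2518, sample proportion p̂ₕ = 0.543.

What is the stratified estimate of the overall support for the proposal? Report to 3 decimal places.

0.514

Wₕ = Nₕ/N with N = 16826: 0.1687, 0.3958, 0.2858, 0.1496.
p̂_st = 0.1687·0.598 + 0.3958·0.267 + 0.2858·0.793 + 0.1496·0.543 ≈ 0.51449... → 0.514.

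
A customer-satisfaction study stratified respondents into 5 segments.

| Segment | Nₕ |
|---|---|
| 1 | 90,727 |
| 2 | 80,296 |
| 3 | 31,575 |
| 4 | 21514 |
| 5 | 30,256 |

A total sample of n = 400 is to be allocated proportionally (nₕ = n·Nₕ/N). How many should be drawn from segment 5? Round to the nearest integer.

48

Share of segment 5 = 30256/254368 = 0.11895.
Allocate 400 × 0.11895 = 47.578... → 48.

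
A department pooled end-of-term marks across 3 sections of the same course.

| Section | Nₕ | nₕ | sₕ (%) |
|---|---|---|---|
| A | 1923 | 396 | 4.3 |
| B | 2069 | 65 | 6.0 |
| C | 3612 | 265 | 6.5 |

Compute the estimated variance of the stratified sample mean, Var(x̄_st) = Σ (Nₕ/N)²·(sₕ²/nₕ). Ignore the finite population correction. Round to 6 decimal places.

N = 7604. Term for each stratum: Wₕ²sₕ²/nₕ.
Var(x̄_st) = 0.002986181 + 0.041003970 + 0.035974280 = 0.079964430 → 0.079964.

0.079964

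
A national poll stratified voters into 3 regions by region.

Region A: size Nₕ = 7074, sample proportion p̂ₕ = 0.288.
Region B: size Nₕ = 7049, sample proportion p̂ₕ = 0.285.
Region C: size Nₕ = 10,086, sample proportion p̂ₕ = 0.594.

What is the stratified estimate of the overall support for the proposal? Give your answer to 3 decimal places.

N = 7074 + 7049 + 10086 = 24209.
Overall proportion = Σ (Nₕ/N)·p̂ₕ.
Σ Nₕp̂ₕ = 2037.312 + 2008.965 + 5991.084 = 10037.361.
10037.361 / 24209 = 0.41461... → 0.415.

0.415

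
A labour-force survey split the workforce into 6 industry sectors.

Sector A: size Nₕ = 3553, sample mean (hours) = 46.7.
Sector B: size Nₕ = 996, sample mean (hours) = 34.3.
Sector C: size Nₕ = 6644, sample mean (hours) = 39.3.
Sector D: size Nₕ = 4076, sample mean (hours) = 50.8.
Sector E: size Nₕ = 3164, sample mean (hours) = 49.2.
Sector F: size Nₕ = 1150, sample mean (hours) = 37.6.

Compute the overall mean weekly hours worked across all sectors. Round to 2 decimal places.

44.28

x̄_st = (Σ Nₕx̄ₕ) / (Σ Nₕ) = (3553·46.7 + 996·34.3 + 6644·39.3 + 4076·50.8 + 3164·49.2 + 1150·37.6) / 19583
= 867166.7 / 19583 = 44.2816... → 44.28.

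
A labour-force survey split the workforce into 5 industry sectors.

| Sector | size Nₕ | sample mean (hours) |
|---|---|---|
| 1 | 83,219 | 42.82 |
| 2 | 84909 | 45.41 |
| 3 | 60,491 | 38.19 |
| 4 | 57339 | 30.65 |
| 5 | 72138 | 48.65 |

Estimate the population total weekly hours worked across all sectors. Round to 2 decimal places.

1: 83219·42.82 = 3563437.58
2: 84909·45.41 = 3855717.69
3: 60491·38.19 = 2310151.29
4: 57339·30.65 = 1757440.35
5: 72138·48.65 = 3509513.7
τ̂ = Σ Nₕx̄ₕ = 14996260.61.

14996260.61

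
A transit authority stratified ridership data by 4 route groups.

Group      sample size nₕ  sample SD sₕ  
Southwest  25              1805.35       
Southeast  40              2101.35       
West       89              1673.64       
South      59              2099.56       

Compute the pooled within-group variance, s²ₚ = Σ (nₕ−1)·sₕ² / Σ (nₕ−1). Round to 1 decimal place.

Degrees of freedom: 24 + 39 + 88 + 58 = 209.
Σ(nₕ−1)sₕ² = 24·3259288.6225 + 39·4415671.8225 + 88·2801070.8496 + 58·4408152.1936 = 752601190.0111.
s²ₚ = 752601190.0111 / 209 = 3600962.632... → 3600962.6.

3600962.6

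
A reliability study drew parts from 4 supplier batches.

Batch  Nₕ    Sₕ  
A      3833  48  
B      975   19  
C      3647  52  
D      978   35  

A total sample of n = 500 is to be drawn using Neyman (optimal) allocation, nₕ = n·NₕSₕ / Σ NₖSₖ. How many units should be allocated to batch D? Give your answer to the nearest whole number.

Σ NₕSₕ = 3833·48 + 975·19 + 3647·52 + 978·35 = 426383.
Share for D: 34230/426383 = 0.08028.
n_D = 500 × 0.08028 = 40.140... → 40.

40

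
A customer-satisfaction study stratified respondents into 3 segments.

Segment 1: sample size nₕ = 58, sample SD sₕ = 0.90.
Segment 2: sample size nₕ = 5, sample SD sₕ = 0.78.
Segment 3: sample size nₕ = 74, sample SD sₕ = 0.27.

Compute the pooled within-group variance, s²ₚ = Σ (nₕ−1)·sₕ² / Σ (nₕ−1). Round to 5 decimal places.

Degrees of freedom: 57 + 4 + 73 = 134.
Σ(nₕ−1)sₕ² = 57·0.81 + 4·0.6084 + 73·0.0729 = 53.9253.
s²ₚ = 53.9253 / 134 = 0.4024276... → 0.40243.

0.40243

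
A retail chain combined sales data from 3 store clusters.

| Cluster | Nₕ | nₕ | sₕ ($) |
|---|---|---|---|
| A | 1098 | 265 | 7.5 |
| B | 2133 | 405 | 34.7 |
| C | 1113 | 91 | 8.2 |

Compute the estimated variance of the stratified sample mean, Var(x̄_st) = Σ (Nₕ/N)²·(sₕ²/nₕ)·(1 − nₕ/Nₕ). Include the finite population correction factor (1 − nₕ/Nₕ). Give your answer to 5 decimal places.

0.63554

N = 4344; Wₕ = Nₕ/N.
cluster A: (1098/4344)²·7.5²/265·(1 − 265/1098) = 0.01028832
cluster B: (2133/4344)²·34.7²/405·(1 − 405/2133) = 0.58070944
cluster C: (1113/4344)²·8.2²/91·(1 − 91/1113) = 0.04454026
Sum = 0.63553802 → 0.63554.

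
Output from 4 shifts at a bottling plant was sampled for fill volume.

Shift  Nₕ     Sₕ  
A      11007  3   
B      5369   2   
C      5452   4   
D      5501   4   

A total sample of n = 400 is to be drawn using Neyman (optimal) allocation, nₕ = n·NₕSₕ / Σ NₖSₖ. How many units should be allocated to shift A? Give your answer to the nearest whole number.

Σ NₕSₕ = 11007·3 + 5369·2 + 5452·4 + 5501·4 = 87571.
Share for A: 33021/87571 = 0.37708.
n_A = 400 × 0.37708 = 150.831... → 151.

151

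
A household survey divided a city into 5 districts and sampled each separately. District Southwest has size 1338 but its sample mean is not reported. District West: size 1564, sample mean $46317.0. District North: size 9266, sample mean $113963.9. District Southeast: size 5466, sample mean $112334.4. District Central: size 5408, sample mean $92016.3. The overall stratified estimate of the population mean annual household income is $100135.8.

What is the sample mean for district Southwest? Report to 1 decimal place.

50265.9

N = 1338 + 1564 + 9266 + 5466 + 5408 = 23042.
Overall total = μ·N = 100135.8·23042 = 2307329103.6.
Subtract the known strata: 1564·46317.0 + 9266·113963.9 + 5466·112334.4 + 5408·92016.3 = 2240073266.2.
Remaining total for district Southwest: 2307329103.6 − 2240073266.2 = 67255837.4.
Divide by its size: 67255837.4 / 1338 = 50265.947... → 50265.9.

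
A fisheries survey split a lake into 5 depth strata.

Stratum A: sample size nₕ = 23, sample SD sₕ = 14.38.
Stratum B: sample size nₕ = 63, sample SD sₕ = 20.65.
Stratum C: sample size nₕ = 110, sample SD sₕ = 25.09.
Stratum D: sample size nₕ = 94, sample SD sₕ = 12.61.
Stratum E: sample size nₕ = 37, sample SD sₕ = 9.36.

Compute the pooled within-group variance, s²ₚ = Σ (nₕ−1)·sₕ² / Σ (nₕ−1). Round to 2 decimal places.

365.05

Degrees of freedom: 22 + 62 + 109 + 93 + 36 = 322.
Σ(nₕ−1)sₕ² = 22·206.7844 + 62·426.4225 + 109·629.5081 + 93·159.0121 + 36·87.6096 = 117545.9056.
s²ₚ = 117545.9056 / 322 = 365.0494... → 365.05.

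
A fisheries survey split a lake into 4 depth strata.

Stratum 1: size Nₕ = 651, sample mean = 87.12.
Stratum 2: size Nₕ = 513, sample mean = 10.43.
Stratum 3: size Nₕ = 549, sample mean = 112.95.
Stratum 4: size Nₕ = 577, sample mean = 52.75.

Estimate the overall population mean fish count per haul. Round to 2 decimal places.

67.47

x̄_st = (Σ Nₕx̄ₕ) / (Σ Nₕ) = (651·87.12 + 513·10.43 + 549·112.95 + 577·52.75) / 2290
= 154512.01 / 2290 = 67.4725... → 67.47.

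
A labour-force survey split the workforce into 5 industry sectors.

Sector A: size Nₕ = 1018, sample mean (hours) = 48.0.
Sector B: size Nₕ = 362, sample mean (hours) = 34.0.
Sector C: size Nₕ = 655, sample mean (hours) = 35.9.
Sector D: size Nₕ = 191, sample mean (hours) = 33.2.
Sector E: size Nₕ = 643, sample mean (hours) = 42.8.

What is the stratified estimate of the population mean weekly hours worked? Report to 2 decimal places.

41.32

N = 1018 + 362 + 655 + 191 + 643 = 2869.
Weight each subgroup mean by Nₕ/N and sum.
Σ Nₕx̄ₕ = 1018·48.0 + 362·34.0 + 655·35.9 + 191·33.2 + 643·42.8 = 48864 + 12308 + 23514.5 + 6341.2 + 27520.4 = 118548.1.
Divide by N: 118548.1 / 2869 = 41.3204... → 41.32.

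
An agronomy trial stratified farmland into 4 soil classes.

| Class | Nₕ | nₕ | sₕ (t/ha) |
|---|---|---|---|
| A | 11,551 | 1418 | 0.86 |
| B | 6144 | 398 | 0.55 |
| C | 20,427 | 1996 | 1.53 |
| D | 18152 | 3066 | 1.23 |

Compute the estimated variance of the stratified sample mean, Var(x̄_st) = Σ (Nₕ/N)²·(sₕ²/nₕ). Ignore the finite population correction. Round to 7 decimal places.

0.0002369

N = 56274; Wₕ = Nₕ/N.
class A: (11551/56274)²·0.86²/1418 = 0.0000219758
class B: (6144/56274)²·0.55²/398 = 0.0000090600
class C: (20427/56274)²·1.53²/1996 = 0.0001545311
class D: (18152/56274)²·1.23²/3066 = 0.0000513418
Sum = 0.0002369088 → 0.0002369.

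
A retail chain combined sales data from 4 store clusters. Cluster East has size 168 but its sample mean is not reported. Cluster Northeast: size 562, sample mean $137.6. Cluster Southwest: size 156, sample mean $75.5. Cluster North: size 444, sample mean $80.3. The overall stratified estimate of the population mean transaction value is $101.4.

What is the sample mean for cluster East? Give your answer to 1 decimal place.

60.1

Σ Nₕx̄ₕ = N·μ, so 168·x̄_East = 1330·101.4 − (562·137.6 + 156·75.5 + 444·80.3).
= 134862 − 124762.4 = 10099.6.
x̄_East = 10099.6 / 168 = 60.117... → 60.1.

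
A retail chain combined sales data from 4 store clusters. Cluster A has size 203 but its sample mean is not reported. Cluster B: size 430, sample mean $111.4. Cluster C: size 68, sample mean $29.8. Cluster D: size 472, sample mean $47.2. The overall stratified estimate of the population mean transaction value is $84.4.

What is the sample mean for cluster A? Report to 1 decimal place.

132.0

Σ Nₕx̄ₕ = N·μ, so 203·x̄_A = 1173·84.4 − (430·111.4 + 68·29.8 + 472·47.2).
= 99001.2 − 72206.8 = 26794.4.
x̄_A = 26794.4 / 203 = 131.992... → 132.0.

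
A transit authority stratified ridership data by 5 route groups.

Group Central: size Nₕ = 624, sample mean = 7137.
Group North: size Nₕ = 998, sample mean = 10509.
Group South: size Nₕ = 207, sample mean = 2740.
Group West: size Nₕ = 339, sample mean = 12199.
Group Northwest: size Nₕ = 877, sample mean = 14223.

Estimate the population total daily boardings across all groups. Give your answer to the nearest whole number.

Estimate total by summing Nₕ·x̄ₕ over strata.
624·7137 + 998·10509 + 207·2740 + 339·12199 + 877·14223 = 4453488 + 10487982 + 567180 + 4135461 + 12473571 = 32117682.

32117682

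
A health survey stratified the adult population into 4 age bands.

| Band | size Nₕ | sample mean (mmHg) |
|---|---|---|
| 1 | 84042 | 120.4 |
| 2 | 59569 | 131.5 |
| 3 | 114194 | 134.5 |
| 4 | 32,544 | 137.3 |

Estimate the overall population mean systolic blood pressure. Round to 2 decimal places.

130.12

N = 290349; weights Wₕ = Nₕ/N = (0.2895, 0.2052, 0.3933, 0.1121).
x̄_st = Σ Wₕ·x̄ₕ = 0.2895·120.4 + 0.2052·131.5 + 0.3933·134.5 + 0.1121·137.3 ≈ 130.1171...
→ 130.12.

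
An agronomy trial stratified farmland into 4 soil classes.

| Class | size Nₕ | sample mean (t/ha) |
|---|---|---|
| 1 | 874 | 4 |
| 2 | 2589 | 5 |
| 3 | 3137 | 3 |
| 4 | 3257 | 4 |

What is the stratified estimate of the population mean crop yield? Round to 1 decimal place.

N = 9857; weights Wₕ = Nₕ/N = (0.0887, 0.2627, 0.3183, 0.3304).
x̄_st = Σ Wₕ·x̄ₕ = 0.0887·4 + 0.2627·5 + 0.3183·3 + 0.3304·4 ≈ 3.944...
→ 3.9.

3.9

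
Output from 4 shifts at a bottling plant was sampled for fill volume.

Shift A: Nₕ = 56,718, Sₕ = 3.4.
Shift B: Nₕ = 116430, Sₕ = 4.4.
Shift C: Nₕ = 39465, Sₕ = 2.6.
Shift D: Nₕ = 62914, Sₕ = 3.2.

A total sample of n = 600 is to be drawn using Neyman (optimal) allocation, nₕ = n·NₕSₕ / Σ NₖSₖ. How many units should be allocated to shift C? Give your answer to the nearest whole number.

Σ NₕSₕ = 56718·3.4 + 116430·4.4 + 39465·2.6 + 62914·3.2 = 1009067.
Share for C: 102609/1009067 = 0.10169.
n_C = 600 × 0.10169 = 61.012... → 61.

61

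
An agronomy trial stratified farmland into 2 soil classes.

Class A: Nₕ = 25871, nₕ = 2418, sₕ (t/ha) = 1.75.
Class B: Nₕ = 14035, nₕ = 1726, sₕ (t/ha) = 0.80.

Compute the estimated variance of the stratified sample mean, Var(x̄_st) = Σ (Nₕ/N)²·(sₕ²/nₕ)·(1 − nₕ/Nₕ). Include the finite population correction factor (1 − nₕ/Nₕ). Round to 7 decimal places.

0.0005228

N = 39906; Wₕ = Nₕ/N.
class A: (25871/39906)²·1.75²/2418·(1 − 2418/25871) = 0.0004825641
class B: (14035/39906)²·0.80²/1726·(1 − 1726/14035) = 0.0000402252
Sum = 0.0005227893 → 0.0005228.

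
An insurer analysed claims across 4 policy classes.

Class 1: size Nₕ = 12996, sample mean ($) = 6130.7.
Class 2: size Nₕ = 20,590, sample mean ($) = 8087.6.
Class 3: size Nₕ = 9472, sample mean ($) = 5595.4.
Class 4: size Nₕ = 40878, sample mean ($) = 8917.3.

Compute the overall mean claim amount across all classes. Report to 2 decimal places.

7907.44

x̄_st = (Σ Nₕx̄ₕ) / (Σ Nₕ) = (12996·6130.7 + 20590·8087.6 + 9472·5595.4 + 40878·8917.3) / 83936
= 663719279.4 / 83936 = 7907.4447... → 7907.44.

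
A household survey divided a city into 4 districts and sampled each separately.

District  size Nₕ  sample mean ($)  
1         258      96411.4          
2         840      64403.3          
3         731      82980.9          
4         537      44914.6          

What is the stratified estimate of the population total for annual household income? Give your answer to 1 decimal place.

1: 258·96411.4 = 24874141.2
2: 840·64403.3 = 54098772
3: 731·82980.9 = 60659037.9
4: 537·44914.6 = 24119140.2
τ̂ = Σ Nₕx̄ₕ = 163751091.3.

163751091.3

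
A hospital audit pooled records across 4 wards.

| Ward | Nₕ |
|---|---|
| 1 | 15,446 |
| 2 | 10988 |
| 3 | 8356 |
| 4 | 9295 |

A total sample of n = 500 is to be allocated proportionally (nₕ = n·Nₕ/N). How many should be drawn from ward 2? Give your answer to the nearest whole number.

Share of ward 2 = 10988/44085 = 0.24925.
Allocate 500 × 0.24925 = 124.623... → 125.

125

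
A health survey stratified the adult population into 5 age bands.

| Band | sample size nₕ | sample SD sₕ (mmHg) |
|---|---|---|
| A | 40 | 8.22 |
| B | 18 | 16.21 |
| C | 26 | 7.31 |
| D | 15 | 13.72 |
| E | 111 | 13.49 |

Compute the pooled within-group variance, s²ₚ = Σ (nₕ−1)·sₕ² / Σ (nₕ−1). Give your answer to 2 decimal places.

151.66

A: (40−1)·8.22² = 39·67.5684 = 2635.1676
B: (18−1)·16.21² = 17·262.7641 = 4466.9897
C: (26−1)·7.31² = 25·53.4361 = 1335.9025
D: (15−1)·13.72² = 14·188.2384 = 2635.3376
E: (111−1)·13.49² = 110·181.9801 = 20017.811
Numerator = 31091.2084; denominator = Σ(nₕ−1) = 205.
s²ₚ = 31091.2084/205 = 151.6644... → 151.66.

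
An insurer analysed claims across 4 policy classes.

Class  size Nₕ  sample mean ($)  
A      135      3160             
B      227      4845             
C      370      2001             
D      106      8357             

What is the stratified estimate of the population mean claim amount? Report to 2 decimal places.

3762.08

N = 838; weights Wₕ = Nₕ/N = (0.1611, 0.2709, 0.4415, 0.1265).
x̄_st = Σ Wₕ·x̄ₕ = 0.1611·3160 + 0.2709·4845 + 0.4415·2001 + 0.1265·8357 ≈ 3762.0847...
→ 3762.08.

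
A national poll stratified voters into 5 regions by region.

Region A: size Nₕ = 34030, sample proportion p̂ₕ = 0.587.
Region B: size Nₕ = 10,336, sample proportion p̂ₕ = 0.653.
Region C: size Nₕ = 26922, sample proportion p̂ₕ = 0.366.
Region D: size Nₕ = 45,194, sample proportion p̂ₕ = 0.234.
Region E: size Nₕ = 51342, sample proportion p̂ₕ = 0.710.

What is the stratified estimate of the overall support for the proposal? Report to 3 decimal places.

0.498

N = 34030 + 10336 + 26922 + 45194 + 51342 = 167824.
Overall proportion = Σ (Nₕ/N)·p̂ₕ.
Σ Nₕp̂ₕ = 19975.61 + 6749.408 + 9853.452 + 10575.396 + 36452.82 = 83606.686.
83606.686 / 167824 = 0.49818... → 0.498.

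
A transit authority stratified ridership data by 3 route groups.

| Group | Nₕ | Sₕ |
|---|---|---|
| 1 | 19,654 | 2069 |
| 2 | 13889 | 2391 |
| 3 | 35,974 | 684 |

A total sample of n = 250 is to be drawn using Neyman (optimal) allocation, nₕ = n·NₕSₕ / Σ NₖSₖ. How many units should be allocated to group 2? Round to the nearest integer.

84

Σ NₕSₕ = 19654·2069 + 13889·2391 + 35974·684 = 98478941.
Share for 2: 33208599/98478941 = 0.33722.
n_2 = 250 × 0.33722 = 84.304... → 84.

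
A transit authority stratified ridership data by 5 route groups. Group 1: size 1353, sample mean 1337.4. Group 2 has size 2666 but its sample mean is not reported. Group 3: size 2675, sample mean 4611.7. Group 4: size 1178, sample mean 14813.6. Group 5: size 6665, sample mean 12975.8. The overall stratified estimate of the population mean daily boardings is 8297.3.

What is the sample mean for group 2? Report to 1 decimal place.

Σ Nₕx̄ₕ = N·μ, so 2666·x̄_2 = 14537·8297.3 − (1353·1337.4 + 2675·4611.7 + 1178·14813.6 + 6665·12975.8).
= 120617850.1 − 118079927.5 = 2537922.6.
x̄_2 = 2537922.6 / 2666 = 951.959... → 952.0.

952.0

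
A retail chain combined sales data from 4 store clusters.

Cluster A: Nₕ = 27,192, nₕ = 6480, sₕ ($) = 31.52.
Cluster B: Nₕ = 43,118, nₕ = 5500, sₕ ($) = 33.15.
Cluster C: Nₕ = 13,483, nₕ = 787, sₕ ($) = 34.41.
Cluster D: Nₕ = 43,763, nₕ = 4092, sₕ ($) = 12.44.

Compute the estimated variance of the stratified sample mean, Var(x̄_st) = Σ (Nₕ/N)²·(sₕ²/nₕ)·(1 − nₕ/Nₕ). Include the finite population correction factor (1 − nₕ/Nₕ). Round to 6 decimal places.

N = 127556; Wₕ = Nₕ/N.
cluster A: (27192/127556)²·31.52²/6480·(1 − 6480/27192) = 0.005307119
cluster B: (43118/127556)²·33.15²/5500·(1 − 5500/43118) = 0.019918513
cluster C: (13483/127556)²·34.41²/787·(1 − 787/13483) = 0.015828738
cluster D: (43763/127556)²·12.44²/4092·(1 − 4092/43763) = 0.004035372
Sum = 0.045089741 → 0.045090.

0.045090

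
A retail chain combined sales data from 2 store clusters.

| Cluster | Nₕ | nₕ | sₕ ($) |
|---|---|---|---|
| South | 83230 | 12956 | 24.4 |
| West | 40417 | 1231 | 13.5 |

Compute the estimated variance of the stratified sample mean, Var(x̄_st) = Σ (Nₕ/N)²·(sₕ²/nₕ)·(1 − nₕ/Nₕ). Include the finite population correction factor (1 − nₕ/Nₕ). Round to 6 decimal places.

0.032917

N = 123647; Wₕ = Nₕ/N.
cluster South: (83230/123647)²·24.4²/12956·(1 − 12956/83230) = 0.017579888
cluster West: (40417/123647)²·13.5²/1231·(1 − 1231/40417) = 0.015336891
Sum = 0.032916779 → 0.032917.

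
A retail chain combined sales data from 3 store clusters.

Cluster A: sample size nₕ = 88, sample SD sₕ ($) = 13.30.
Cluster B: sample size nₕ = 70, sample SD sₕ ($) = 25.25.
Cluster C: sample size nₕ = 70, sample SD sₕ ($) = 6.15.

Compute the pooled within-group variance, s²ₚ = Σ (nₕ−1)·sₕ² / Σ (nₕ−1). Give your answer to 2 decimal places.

275.52

A: (88−1)·13.30² = 87·176.89 = 15389.43
B: (70−1)·25.25² = 69·637.5625 = 43991.8125
C: (70−1)·6.15² = 69·37.8225 = 2609.7525
Numerator = 61990.995; denominator = Σ(nₕ−1) = 225.
s²ₚ = 61990.995/225 = 275.5155... → 275.52.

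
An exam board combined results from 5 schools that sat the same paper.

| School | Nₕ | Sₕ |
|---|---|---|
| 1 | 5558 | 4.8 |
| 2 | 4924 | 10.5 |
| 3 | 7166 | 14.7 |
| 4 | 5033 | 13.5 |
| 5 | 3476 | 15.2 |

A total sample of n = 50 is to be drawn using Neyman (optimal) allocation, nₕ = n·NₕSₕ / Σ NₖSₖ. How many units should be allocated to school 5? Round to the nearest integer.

Σ NₕSₕ = 5558·4.8 + 4924·10.5 + 7166·14.7 + 5033·13.5 + 3476·15.2 = 304501.3.
Share for 5: 52835.2/304501.3 = 0.17351.
n_5 = 50 × 0.17351 = 8.676... → 9.

9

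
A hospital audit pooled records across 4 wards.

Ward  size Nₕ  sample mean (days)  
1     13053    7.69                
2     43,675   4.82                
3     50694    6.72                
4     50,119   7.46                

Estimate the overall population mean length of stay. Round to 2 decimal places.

6.51

N = 13053 + 43675 + 50694 + 50119 = 157541.
Overall mean = Σ (Nₕ/N)·x̄ₕ — weight by population share, not a simple average.
Σ Nₕx̄ₕ = 13053·7.69 + 43675·4.82 + 50694·6.72 + 50119·7.46 = 100377.57 + 210513.5 + 340663.68 + 373887.74 = 1025442.49.
Divide by N: 1025442.49 / 157541 = 6.5091... → 6.51.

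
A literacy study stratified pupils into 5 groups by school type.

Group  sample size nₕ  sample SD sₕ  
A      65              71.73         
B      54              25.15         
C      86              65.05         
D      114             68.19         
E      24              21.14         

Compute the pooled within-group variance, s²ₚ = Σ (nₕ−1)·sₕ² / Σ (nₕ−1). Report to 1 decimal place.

Degrees of freedom: 64 + 53 + 85 + 113 + 23 = 338.
Σ(nₕ−1)sₕ² = 64·5145.1929 + 53·632.5225 + 85·4231.5025 + 113·4649.8761 + 23·446.8996 = 1258208.4407.
s²ₚ = 1258208.4407 / 338 = 3722.510... → 3722.5.

3722.5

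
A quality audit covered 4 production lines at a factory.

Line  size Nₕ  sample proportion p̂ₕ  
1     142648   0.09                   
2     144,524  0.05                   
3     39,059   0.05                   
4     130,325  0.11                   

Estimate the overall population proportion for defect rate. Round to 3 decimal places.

N = 142648 + 144524 + 39059 + 130325 = 456556.
Overall proportion = Σ (Nₕ/N)·p̂ₕ.
Σ Nₕp̂ₕ = 12838.32 + 7226.2 + 1952.95 + 14335.75 = 36353.22.
36353.22 / 456556 = 0.07962... → 0.080.

0.080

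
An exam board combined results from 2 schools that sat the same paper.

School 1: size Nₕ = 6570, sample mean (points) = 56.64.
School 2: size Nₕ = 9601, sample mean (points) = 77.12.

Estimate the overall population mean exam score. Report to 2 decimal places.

N = 16171; weights Wₕ = Nₕ/N = (0.4063, 0.5937).
x̄_st = Σ Wₕ·x̄ₕ = 0.4063·56.64 + 0.5937·77.12 ≈ 68.7993...
→ 68.80.

68.80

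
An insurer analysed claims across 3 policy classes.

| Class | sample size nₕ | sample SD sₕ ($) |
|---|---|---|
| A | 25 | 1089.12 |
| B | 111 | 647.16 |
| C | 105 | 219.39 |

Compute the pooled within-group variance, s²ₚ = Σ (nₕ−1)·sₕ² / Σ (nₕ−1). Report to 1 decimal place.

Degrees of freedom: 24 + 110 + 104 = 238.
Σ(nₕ−1)sₕ² = 24·1186182.3744 + 110·418816.0656 + 104·48131.9721 = 79543869.3.
s²ₚ = 79543869.3 / 238 = 334217.938... → 334217.9.

334217.9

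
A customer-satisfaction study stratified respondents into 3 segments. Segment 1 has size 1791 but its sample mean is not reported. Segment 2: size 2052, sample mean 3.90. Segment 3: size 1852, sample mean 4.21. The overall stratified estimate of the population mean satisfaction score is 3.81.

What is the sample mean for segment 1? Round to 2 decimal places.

N = 1791 + 2052 + 1852 = 5695.
Overall total = μ·N = 3.81·5695 = 21697.95.
Subtract the known strata: 2052·3.90 + 1852·4.21 = 15799.72.
Remaining total for segment 1: 21697.95 − 15799.72 = 5898.23.
Divide by its size: 5898.23 / 1791 = 3.2933... → 3.29.

3.29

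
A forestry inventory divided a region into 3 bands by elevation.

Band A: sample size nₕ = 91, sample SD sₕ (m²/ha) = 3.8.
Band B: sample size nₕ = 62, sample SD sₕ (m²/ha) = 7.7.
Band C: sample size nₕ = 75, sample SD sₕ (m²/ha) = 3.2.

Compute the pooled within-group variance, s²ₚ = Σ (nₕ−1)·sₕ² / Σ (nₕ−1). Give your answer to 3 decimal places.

Degrees of freedom: 90 + 61 + 74 = 225.
Σ(nₕ−1)sₕ² = 90·14.44 + 61·59.29 + 74·10.24 = 5674.05.
s²ₚ = 5674.05 / 225 = 25.218 → 25.218.

25.218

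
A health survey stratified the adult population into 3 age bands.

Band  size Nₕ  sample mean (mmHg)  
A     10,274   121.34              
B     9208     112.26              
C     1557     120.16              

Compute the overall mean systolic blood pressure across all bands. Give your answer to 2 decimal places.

117.28

N = 10274 + 9208 + 1557 = 21039.
The stratified mean weights each stratum mean by its population share Nₕ/N.
Σ Nₕx̄ₕ = 10274·121.34 + 9208·112.26 + 1557·120.16 = 1246647.16 + 1033690.08 + 187089.12 = 2467426.36.
Divide by N: 2467426.36 / 21039 = 117.2787... → 117.28.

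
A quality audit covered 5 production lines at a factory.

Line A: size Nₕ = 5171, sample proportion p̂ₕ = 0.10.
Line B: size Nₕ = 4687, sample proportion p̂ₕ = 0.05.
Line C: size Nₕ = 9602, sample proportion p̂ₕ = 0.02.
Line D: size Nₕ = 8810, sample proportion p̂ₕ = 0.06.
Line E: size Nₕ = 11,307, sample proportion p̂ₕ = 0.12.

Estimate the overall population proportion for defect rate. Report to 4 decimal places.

Wₕ = Nₕ/N with N = 39577: 0.1307, 0.1184, 0.2426, 0.2226, 0.2857.
p̂_st = 0.1307·0.10 + 0.1184·0.05 + 0.2426·0.02 + 0.2226·0.06 + 0.2857·0.12 ≈ 0.071479... → 0.0715.

0.0715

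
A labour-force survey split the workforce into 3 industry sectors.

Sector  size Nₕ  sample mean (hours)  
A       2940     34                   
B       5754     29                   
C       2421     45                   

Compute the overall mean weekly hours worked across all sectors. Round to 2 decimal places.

N = 11115; weights Wₕ = Nₕ/N = (0.2645, 0.5177, 0.2178).
x̄_st = Σ Wₕ·x̄ₕ = 0.2645·34 + 0.5177·29 + 0.2178·45 ≈ 33.8076...
→ 33.81.

33.81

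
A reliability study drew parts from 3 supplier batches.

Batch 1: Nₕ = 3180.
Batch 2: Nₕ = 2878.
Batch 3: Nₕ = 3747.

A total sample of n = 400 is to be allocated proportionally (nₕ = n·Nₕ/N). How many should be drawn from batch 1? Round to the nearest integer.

Share of batch 1 = 3180/9805 = 0.32432.
Allocate 400 × 0.32432 = 129.730... → 130.

130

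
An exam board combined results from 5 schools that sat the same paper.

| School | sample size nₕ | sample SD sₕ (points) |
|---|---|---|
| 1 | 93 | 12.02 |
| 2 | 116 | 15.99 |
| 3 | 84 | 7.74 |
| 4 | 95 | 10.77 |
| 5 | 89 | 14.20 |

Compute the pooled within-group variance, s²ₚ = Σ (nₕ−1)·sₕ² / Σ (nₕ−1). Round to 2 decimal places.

Degrees of freedom: 92 + 115 + 83 + 94 + 88 = 472.
Σ(nₕ−1)sₕ² = 92·144.4804 + 115·255.6801 + 83·59.9076 + 94·115.9929 + 88·201.64 = 76315.3917.
s²ₚ = 76315.3917 / 472 = 161.6852... → 161.69.

161.69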